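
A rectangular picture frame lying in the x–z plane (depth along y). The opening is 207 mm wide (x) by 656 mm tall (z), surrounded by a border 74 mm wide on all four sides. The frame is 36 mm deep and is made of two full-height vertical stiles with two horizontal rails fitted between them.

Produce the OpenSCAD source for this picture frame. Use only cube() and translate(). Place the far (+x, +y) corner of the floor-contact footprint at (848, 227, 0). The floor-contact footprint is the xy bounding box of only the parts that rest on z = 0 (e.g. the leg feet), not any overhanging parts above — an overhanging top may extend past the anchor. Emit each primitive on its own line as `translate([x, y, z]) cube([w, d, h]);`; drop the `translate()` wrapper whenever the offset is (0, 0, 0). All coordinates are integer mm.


translate([493, 191, 0]) cube([74, 36, 804]);
translate([774, 191, 0]) cube([74, 36, 804]);
translate([567, 191, 0]) cube([207, 36, 74]);
translate([567, 191, 730]) cube([207, 36, 74]);


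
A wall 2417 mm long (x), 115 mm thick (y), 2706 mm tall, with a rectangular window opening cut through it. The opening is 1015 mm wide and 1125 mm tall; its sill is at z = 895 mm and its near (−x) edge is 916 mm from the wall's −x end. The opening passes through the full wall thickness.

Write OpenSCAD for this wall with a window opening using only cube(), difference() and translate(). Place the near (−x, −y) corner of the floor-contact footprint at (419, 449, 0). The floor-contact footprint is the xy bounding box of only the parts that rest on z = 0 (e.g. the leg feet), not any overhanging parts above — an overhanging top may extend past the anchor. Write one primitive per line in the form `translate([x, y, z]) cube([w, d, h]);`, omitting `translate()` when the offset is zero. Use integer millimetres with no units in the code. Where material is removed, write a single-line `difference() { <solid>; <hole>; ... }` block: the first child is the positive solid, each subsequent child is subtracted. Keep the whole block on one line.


difference() { translate([419, 449, 0]) cube([2417, 115, 2706]); translate([1335, 449, 895]) cube([1015, 115, 1125]); }


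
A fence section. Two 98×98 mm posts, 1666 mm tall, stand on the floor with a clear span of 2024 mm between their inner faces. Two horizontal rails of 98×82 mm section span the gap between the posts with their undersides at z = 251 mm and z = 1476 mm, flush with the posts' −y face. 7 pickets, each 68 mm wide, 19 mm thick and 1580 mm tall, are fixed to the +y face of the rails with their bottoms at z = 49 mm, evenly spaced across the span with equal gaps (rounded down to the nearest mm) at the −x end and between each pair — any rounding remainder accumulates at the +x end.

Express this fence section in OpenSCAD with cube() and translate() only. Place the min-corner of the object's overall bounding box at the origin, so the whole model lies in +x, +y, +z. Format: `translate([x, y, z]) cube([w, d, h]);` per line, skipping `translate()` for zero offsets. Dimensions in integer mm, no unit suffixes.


cube([98, 98, 1666]);
translate([2122, 0, 0]) cube([98, 98, 1666]);
translate([98, 0, 251]) cube([2024, 98, 82]);
translate([98, 0, 1476]) cube([2024, 98, 82]);
translate([291, 98, 49]) cube([68, 19, 1580]);
translate([552, 98, 49]) cube([68, 19, 1580]);
translate([813, 98, 49]) cube([68, 19, 1580]);
translate([1074, 98, 49]) cube([68, 19, 1580]);
translate([1335, 98, 49]) cube([68, 19, 1580]);
translate([1596, 98, 49]) cube([68, 19, 1580]);
translate([1857, 98, 49]) cube([68, 19, 1580]);


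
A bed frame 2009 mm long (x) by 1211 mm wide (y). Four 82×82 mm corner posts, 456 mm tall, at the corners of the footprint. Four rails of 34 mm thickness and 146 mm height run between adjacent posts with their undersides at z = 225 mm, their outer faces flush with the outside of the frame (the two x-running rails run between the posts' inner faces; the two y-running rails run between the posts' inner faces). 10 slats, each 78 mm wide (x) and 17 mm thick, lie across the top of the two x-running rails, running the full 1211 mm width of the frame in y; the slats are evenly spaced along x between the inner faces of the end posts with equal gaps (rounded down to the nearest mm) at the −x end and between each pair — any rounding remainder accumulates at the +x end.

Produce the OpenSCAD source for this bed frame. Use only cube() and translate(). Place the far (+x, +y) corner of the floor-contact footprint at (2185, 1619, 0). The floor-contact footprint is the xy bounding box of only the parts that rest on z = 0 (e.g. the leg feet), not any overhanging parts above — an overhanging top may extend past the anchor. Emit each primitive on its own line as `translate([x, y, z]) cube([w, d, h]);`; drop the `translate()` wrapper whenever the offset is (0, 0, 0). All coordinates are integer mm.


translate([176, 408, 0]) cube([82, 82, 456]);
translate([176, 1537, 0]) cube([82, 82, 456]);
translate([2103, 408, 0]) cube([82, 82, 456]);
translate([2103, 1537, 0]) cube([82, 82, 456]);
translate([258, 408, 225]) cube([1845, 34, 146]);
translate([258, 1585, 225]) cube([1845, 34, 146]);
translate([176, 490, 225]) cube([34, 1047, 146]);
translate([2151, 490, 225]) cube([34, 1047, 146]);
translate([354, 408, 371]) cube([78, 1211, 17]);
translate([528, 408, 371]) cube([78, 1211, 17]);
translate([702, 408, 371]) cube([78, 1211, 17]);
translate([876, 408, 371]) cube([78, 1211, 17]);
translate([1050, 408, 371]) cube([78, 1211, 17]);
translate([1224, 408, 371]) cube([78, 1211, 17]);
translate([1398, 408, 371]) cube([78, 1211, 17]);
translate([1572, 408, 371]) cube([78, 1211, 17]);
translate([1746, 408, 371]) cube([78, 1211, 17]);
translate([1920, 408, 371]) cube([78, 1211, 17]);


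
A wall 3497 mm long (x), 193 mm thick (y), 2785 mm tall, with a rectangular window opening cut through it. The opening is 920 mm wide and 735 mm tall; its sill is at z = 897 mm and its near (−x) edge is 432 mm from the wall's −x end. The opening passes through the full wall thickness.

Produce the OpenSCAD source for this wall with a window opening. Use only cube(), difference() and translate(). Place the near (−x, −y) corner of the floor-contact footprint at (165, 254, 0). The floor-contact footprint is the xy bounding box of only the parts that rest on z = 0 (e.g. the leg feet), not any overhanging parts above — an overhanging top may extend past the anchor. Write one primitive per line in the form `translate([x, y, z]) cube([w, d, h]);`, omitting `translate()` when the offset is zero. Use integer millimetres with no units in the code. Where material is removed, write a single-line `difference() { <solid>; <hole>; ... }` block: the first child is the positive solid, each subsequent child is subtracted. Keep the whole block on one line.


difference() { translate([165, 254, 0]) cube([3497, 193, 2785]); translate([597, 254, 897]) cube([920, 193, 735]); }


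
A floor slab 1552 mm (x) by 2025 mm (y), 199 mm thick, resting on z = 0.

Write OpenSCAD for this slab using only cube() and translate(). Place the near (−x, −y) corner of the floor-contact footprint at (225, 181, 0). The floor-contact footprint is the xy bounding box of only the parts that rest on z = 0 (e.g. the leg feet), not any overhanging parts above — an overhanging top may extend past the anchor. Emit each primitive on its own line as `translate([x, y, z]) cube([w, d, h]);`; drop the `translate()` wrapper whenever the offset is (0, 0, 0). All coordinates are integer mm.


translate([225, 181, 0]) cube([1552, 2025, 199]);


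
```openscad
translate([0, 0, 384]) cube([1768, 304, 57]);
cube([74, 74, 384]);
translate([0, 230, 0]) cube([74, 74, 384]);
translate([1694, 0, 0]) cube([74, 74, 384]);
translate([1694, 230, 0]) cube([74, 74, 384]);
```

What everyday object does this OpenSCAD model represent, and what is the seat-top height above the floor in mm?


A bench. The seat-top height is 441 mm.

A long slab on four corner posts — a bench. The slab sits at z = 384 with thickness 57, so the top is 384 + 57 = 441 mm.


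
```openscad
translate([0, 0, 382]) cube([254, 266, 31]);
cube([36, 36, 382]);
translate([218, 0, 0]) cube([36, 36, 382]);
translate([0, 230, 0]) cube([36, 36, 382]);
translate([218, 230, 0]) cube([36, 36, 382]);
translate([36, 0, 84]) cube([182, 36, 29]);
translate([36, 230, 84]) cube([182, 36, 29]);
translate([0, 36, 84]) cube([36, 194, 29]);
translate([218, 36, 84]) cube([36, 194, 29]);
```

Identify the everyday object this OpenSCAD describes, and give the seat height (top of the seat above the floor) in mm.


A stool. The seat height is 413 mm.

A 254×266×31 slab at z = 382 on four corner posts — a stool. The seat top is 382 + 31 = 413 mm.


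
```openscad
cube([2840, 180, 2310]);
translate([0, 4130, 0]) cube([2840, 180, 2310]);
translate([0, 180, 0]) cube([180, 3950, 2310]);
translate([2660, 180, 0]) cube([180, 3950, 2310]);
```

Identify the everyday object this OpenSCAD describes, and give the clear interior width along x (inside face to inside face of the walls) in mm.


A house (or room) frame. The interior width is 2480 mm.

Four 2310 mm walls enclosing a rectangle with no floor or roof — a room or house frame. Outside width is 2840 mm and wall thickness is 180 mm, so the interior width is 2840 − 2 × 180 = 2480 mm.


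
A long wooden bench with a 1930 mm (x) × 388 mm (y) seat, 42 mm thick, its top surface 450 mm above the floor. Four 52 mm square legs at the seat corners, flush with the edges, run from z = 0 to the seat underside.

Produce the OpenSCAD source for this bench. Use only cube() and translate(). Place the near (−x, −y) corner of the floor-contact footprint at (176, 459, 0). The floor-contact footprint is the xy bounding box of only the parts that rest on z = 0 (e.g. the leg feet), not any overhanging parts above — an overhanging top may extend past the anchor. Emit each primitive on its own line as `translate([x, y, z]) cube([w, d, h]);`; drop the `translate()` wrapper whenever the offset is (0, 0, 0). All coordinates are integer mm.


// leg_h = 450 − 42 = 408
translate([176, 459, 408]) cube([1930, 388, 42]);
translate([176, 459, 0]) cube([52, 52, 408]);
translate([176, 795, 0]) cube([52, 52, 408]);
translate([2054, 459, 0]) cube([52, 52, 408]);
translate([2054, 795, 0]) cube([52, 52, 408]);


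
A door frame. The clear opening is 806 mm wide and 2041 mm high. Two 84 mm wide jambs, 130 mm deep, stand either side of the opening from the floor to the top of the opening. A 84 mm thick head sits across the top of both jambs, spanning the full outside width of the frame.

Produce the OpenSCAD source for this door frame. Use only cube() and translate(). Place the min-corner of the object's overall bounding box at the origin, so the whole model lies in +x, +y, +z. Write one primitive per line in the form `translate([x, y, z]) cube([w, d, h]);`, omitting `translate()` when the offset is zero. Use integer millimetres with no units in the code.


cube([84, 130, 2041]);
translate([890, 0, 0]) cube([84, 130, 2041]);
translate([0, 0, 2041]) cube([974, 130, 84]);


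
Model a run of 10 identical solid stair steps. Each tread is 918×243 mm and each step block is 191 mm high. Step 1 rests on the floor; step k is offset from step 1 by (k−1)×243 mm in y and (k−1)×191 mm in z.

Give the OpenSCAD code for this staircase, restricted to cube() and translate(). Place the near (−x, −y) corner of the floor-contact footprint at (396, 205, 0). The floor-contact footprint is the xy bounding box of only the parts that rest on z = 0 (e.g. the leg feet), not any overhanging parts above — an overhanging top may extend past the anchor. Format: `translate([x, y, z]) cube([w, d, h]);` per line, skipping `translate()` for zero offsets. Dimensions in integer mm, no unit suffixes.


translate([396, 205, 0]) cube([918, 243, 191]);
translate([396, 448, 191]) cube([918, 243, 191]);
translate([396, 691, 382]) cube([918, 243, 191]);
translate([396, 934, 573]) cube([918, 243, 191]);
translate([396, 1177, 764]) cube([918, 243, 191]);
translate([396, 1420, 955]) cube([918, 243, 191]);
translate([396, 1663, 1146]) cube([918, 243, 191]);
translate([396, 1906, 1337]) cube([918, 243, 191]);
translate([396, 2149, 1528]) cube([918, 243, 191]);
translate([396, 2392, 1719]) cube([918, 243, 191]);


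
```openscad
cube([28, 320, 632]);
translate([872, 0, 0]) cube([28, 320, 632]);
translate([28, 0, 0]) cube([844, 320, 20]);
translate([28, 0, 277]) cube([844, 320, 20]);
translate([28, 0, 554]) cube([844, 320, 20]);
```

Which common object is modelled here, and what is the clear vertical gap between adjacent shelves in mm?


A bookshelf. The clear shelf gap is 257 mm.

Two tall side panels with 3 horizontal boards between them — a bookshelf. The first two shelf undersides are at z = 0 and z = 277; with shelf thickness 20, the clear gap is 277 − 0 − 20 = 257 mm.


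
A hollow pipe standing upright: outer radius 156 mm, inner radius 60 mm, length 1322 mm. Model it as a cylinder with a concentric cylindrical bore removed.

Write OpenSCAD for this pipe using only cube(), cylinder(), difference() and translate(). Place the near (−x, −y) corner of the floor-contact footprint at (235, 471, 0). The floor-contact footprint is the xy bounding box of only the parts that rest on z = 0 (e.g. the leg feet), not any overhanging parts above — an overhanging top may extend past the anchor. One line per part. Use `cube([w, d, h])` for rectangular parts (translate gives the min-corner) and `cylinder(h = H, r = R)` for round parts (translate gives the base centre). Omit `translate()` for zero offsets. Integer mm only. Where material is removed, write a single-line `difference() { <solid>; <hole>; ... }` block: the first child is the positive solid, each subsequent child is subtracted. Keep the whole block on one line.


difference() { translate([391, 627, 0]) cylinder(h = 1322, r = 156); translate([391, 627, 0]) cylinder(h = 1322, r = 60); }


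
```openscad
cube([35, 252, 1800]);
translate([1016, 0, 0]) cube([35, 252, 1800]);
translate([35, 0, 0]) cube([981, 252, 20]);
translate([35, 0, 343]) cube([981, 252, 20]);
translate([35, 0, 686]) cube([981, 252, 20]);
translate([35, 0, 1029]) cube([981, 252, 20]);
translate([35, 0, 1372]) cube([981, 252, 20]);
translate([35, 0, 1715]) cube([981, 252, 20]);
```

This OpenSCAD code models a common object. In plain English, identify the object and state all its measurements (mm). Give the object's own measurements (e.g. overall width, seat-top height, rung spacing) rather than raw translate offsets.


An open bookshelf. Two side panels, each 35 mm thick, 252 mm deep and 1800 mm tall, stand 1051 mm apart (outside-to-outside). Between them sit 6 shelves, each 20 mm thick and 252 mm deep, spanning the full gap between the sides. The bottom shelf rests on the floor (its underside at z = 0) and the clear gap between one shelf's top and the next shelf's underside is 323 mm.


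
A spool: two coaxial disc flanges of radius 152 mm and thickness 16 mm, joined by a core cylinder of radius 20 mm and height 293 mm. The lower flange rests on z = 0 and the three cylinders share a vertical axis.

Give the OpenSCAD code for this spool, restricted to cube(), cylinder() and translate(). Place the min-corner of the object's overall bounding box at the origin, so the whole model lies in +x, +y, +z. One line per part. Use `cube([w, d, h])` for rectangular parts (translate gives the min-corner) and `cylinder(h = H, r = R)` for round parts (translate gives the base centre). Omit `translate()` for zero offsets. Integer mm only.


translate([152, 152, 0]) cylinder(h = 16, r = 152);
translate([152, 152, 16]) cylinder(h = 293, r = 20);
translate([152, 152, 309]) cylinder(h = 16, r = 152);


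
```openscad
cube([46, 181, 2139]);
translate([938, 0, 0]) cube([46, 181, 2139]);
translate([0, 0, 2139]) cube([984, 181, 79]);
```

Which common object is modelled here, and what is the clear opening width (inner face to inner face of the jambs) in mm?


A door frame. The clear opening width is 892 mm.

Two 2139 mm tall posts with a header on top — a door frame. The left jamb is 46 mm wide at x = 0; the right jamb starts at x = 938. The clear opening is 938 − 46 = 892 mm.


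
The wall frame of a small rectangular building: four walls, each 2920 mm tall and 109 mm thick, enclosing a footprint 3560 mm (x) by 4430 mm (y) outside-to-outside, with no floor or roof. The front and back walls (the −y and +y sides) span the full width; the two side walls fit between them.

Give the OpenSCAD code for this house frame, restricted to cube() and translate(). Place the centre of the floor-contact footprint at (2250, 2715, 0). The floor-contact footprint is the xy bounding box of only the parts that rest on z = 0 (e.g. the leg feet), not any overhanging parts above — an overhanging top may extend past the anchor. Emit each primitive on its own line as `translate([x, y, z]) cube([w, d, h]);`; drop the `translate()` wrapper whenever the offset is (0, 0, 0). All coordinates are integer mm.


translate([470, 500, 0]) cube([3560, 109, 2920]);
translate([470, 4821, 0]) cube([3560, 109, 2920]);
translate([470, 609, 0]) cube([109, 4212, 2920]);
translate([3921, 609, 0]) cube([109, 4212, 2920]);


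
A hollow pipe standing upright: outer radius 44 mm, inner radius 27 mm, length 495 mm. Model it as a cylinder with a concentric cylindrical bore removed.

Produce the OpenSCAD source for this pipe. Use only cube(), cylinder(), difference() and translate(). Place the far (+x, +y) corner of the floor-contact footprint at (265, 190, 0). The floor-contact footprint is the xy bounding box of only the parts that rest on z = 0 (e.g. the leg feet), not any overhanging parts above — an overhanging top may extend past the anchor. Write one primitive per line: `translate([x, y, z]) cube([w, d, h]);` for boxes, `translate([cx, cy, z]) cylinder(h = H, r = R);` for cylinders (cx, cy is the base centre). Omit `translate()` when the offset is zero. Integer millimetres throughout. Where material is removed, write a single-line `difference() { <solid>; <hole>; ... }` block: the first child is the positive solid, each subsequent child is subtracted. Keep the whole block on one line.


difference() { translate([221, 146, 0]) cylinder(h = 495, r = 44); translate([221, 146, 0]) cylinder(h = 495, r = 27); }


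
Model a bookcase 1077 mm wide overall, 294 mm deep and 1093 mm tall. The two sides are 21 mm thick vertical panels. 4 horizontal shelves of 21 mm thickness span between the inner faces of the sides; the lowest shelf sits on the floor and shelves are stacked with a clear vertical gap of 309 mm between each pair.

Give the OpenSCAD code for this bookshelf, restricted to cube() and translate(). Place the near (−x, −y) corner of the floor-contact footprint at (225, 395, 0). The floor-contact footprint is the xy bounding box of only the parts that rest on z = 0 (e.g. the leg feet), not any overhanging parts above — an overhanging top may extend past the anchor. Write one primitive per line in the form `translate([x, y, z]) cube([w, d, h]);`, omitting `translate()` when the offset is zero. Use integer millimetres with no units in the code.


translate([225, 395, 0]) cube([21, 294, 1093]);
translate([1281, 395, 0]) cube([21, 294, 1093]);
translate([246, 395, 0]) cube([1035, 294, 21]);
translate([246, 395, 330]) cube([1035, 294, 21]);
translate([246, 395, 660]) cube([1035, 294, 21]);
translate([246, 395, 990]) cube([1035, 294, 21]);


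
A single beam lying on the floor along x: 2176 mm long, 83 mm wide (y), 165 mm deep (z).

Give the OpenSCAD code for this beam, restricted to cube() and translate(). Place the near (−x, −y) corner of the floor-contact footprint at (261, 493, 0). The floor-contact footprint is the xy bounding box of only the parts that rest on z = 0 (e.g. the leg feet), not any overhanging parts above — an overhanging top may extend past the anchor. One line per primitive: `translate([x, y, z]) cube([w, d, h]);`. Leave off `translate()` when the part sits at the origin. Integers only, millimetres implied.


translate([261, 493, 0]) cube([2176, 83, 165]);


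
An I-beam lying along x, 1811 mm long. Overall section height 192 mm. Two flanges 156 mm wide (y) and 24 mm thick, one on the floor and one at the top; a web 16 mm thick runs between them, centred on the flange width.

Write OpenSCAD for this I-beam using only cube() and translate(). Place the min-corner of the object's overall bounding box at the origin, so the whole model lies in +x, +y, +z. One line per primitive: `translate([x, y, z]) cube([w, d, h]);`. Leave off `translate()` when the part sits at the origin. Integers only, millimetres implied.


cube([1811, 156, 24]);
translate([0, 70, 24]) cube([1811, 16, 144]);
translate([0, 0, 168]) cube([1811, 156, 24]);


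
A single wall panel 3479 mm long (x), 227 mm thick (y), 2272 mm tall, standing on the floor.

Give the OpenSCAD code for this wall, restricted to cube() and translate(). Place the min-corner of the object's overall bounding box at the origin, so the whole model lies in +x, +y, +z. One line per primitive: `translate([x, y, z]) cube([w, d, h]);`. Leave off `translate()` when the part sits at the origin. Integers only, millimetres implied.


cube([3479, 227, 2272]);


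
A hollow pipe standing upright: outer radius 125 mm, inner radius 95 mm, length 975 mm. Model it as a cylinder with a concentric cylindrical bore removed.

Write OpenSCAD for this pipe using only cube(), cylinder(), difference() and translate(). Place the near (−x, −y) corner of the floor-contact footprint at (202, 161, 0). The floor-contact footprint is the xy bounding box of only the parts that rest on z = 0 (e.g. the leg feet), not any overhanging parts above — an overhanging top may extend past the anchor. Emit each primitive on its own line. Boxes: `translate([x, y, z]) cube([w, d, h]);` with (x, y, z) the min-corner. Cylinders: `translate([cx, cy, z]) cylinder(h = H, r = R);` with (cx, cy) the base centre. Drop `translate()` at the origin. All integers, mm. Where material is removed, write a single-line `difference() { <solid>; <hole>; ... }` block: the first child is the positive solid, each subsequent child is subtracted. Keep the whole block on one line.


difference() { translate([327, 286, 0]) cylinder(h = 975, r = 125); translate([327, 286, 0]) cylinder(h = 975, r = 95); }


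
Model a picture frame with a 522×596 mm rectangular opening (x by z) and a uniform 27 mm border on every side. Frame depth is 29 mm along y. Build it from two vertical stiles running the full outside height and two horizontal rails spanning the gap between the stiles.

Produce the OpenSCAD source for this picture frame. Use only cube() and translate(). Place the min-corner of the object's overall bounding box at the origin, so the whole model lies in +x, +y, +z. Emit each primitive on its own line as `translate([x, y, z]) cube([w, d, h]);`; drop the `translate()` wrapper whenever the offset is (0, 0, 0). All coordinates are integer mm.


cube([27, 29, 650]);
translate([549, 0, 0]) cube([27, 29, 650]);
translate([27, 0, 0]) cube([522, 29, 27]);
translate([27, 0, 623]) cube([522, 29, 27]);


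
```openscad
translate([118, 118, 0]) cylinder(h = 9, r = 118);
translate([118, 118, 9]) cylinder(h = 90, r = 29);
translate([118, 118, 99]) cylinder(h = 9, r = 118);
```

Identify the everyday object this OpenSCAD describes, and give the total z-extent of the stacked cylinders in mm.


A spool. The overall height is 108 mm.

Three coaxial cylinders, large–small–large — a spool. Two 9 mm flanges and a 90 mm core give 9 + 90 + 9 = 108 mm.


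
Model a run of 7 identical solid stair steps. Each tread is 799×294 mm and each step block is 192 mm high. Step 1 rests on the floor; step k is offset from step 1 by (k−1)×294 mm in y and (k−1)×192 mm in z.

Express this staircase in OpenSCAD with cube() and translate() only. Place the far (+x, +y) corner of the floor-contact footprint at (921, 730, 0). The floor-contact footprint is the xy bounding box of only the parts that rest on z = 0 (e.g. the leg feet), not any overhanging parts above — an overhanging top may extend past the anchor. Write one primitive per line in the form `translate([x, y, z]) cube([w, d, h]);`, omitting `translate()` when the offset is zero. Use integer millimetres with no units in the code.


translate([122, 436, 0]) cube([799, 294, 192]);
translate([122, 730, 192]) cube([799, 294, 192]);
translate([122, 1024, 384]) cube([799, 294, 192]);
translate([122, 1318, 576]) cube([799, 294, 192]);
translate([122, 1612, 768]) cube([799, 294, 192]);
translate([122, 1906, 960]) cube([799, 294, 192]);
translate([122, 2200, 1152]) cube([799, 294, 192]);


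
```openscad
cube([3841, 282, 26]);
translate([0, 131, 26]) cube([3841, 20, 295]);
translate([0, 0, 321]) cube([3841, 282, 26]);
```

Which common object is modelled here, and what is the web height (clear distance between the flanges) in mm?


An I-beam. The web height is 295 mm.

Two wide flanges with a thin centred web — an I-beam. Overall 347 mm minus two 26 mm flanges gives a web of 347 − 2·26 = 295 mm.


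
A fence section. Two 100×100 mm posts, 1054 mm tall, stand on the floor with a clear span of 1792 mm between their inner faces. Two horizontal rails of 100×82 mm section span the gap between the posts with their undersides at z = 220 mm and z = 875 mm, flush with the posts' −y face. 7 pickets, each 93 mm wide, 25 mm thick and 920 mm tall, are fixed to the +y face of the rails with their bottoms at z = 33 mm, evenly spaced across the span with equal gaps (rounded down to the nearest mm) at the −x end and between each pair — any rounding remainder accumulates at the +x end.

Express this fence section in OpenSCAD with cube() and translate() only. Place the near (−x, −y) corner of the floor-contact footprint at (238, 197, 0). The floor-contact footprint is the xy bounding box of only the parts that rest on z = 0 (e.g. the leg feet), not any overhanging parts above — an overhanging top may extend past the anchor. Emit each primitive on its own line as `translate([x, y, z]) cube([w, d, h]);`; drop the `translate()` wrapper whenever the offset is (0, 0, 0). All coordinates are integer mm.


translate([238, 197, 0]) cube([100, 100, 1054]);
translate([2130, 197, 0]) cube([100, 100, 1054]);
translate([338, 197, 220]) cube([1792, 100, 82]);
translate([338, 197, 875]) cube([1792, 100, 82]);
translate([480, 297, 33]) cube([93, 25, 920]);
translate([715, 297, 33]) cube([93, 25, 920]);
translate([950, 297, 33]) cube([93, 25, 920]);
translate([1185, 297, 33]) cube([93, 25, 920]);
translate([1420, 297, 33]) cube([93, 25, 920]);
translate([1655, 297, 33]) cube([93, 25, 920]);
translate([1890, 297, 33]) cube([93, 25, 920]);


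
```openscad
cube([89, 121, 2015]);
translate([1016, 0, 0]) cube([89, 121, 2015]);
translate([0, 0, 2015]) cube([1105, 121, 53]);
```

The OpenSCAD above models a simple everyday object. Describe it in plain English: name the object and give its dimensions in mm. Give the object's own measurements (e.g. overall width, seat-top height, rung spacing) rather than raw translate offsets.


A door frame. The clear opening is 927 mm wide and 2015 mm high. Two 89 mm wide jambs, 121 mm deep, stand either side of the opening from the floor to the top of the opening. A 53 mm thick head sits across the top of both jambs, spanning the full outside width of the frame.


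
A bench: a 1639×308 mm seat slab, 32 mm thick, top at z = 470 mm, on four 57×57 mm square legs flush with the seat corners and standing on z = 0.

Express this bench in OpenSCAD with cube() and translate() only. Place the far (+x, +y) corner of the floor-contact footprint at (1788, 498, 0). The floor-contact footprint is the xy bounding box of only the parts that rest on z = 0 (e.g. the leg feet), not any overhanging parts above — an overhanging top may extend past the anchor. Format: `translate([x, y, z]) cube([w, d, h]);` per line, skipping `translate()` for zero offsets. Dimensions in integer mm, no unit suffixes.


translate([149, 190, 438]) cube([1639, 308, 32]);
translate([149, 190, 0]) cube([57, 57, 438]);
translate([149, 441, 0]) cube([57, 57, 438]);
translate([1731, 190, 0]) cube([57, 57, 438]);
translate([1731, 441, 0]) cube([57, 57, 438]);


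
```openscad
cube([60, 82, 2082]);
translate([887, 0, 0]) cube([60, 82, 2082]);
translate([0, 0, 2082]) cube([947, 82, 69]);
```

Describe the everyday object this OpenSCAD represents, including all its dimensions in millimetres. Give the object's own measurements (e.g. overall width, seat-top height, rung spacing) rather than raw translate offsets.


A door frame. The clear opening is 827 mm wide and 2082 mm high. Two 60 mm wide jambs, 82 mm deep, stand either side of the opening from the floor to the top of the opening. A 69 mm thick head sits across the top of both jambs, spanning the full outside width of the frame.


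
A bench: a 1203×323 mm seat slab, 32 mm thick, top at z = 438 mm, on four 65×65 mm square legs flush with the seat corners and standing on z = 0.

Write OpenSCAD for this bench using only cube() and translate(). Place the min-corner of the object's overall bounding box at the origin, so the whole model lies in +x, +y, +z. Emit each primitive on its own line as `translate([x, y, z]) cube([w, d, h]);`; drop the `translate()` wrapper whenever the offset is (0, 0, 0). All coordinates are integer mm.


translate([0, 0, 406]) cube([1203, 323, 32]);
cube([65, 65, 406]);
translate([0, 258, 0]) cube([65, 65, 406]);
translate([1138, 0, 0]) cube([65, 65, 406]);
translate([1138, 258, 0]) cube([65, 65, 406]);


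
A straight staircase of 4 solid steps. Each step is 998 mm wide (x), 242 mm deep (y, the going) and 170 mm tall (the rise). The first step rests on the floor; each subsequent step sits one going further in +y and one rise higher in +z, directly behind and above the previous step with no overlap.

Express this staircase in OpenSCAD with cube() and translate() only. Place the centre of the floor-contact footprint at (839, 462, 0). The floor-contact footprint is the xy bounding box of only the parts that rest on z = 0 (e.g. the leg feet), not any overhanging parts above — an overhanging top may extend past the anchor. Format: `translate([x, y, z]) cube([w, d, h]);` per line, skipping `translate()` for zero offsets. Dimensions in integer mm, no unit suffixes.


translate([340, 341, 0]) cube([998, 242, 170]);
translate([340, 583, 170]) cube([998, 242, 170]);
translate([340, 825, 340]) cube([998, 242, 170]);
translate([340, 1067, 510]) cube([998, 242, 170]);


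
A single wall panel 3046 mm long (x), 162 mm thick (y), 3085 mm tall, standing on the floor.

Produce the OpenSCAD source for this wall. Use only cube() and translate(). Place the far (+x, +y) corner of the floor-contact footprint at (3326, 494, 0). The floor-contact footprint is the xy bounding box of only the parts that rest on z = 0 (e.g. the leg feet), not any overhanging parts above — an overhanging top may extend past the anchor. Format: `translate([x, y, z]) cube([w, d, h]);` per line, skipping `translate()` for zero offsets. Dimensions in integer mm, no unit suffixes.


translate([280, 332, 0]) cube([3046, 162, 3085]);


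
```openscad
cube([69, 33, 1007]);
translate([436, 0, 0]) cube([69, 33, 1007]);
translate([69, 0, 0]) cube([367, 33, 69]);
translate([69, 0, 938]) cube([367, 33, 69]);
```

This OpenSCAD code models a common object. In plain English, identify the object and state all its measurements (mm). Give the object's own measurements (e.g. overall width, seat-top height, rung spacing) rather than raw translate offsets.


A rectangular picture frame lying in the x–z plane (depth along y). The opening is 367 mm wide (x) by 869 mm tall (z), surrounded by a border 69 mm wide on all four sides. The frame is 33 mm deep and is made of two full-height vertical stiles with two horizontal rails fitted between them.


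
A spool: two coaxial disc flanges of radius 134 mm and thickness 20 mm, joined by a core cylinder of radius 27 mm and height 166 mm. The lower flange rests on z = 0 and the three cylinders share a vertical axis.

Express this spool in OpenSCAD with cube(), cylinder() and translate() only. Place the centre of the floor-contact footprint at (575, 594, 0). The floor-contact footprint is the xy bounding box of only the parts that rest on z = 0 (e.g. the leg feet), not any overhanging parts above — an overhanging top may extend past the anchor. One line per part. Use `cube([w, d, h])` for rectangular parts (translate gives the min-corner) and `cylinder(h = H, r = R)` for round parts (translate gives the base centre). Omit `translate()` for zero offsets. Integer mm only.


translate([575, 594, 0]) cylinder(h = 20, r = 134);
translate([575, 594, 20]) cylinder(h = 166, r = 27);
translate([575, 594, 186]) cylinder(h = 20, r = 134);


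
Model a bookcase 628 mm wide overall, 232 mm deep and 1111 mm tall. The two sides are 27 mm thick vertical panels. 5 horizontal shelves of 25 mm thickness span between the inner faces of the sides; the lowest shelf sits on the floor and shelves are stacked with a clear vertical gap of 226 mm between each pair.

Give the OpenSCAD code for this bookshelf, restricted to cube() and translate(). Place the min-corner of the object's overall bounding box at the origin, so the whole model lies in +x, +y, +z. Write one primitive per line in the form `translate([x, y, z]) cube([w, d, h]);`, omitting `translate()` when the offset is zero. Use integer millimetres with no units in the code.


cube([27, 232, 1111]);
translate([601, 0, 0]) cube([27, 232, 1111]);
translate([27, 0, 0]) cube([574, 232, 25]);
translate([27, 0, 251]) cube([574, 232, 25]);
translate([27, 0, 502]) cube([574, 232, 25]);
translate([27, 0, 753]) cube([574, 232, 25]);
translate([27, 0, 1004]) cube([574, 232, 25]);


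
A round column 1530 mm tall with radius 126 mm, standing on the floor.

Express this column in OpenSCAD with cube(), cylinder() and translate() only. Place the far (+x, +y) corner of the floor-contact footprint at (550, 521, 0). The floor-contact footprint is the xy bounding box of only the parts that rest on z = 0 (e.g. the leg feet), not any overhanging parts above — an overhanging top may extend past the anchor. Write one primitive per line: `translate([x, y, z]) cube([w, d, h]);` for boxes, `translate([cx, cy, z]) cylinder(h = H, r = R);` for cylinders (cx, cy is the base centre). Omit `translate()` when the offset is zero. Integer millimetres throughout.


translate([424, 395, 0]) cylinder(h = 1530, r = 126);


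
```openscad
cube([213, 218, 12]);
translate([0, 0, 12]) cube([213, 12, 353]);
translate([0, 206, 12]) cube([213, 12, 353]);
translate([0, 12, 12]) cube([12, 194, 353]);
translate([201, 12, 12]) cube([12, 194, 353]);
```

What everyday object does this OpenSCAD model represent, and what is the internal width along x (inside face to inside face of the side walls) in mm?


An open box. The internal width is 189 mm.

A 213×218 base slab with four walls standing on it — an open box. The base is 213 mm wide and the walls are 12 mm thick, so the internal width is 213 − 2 × 12 = 189 mm.


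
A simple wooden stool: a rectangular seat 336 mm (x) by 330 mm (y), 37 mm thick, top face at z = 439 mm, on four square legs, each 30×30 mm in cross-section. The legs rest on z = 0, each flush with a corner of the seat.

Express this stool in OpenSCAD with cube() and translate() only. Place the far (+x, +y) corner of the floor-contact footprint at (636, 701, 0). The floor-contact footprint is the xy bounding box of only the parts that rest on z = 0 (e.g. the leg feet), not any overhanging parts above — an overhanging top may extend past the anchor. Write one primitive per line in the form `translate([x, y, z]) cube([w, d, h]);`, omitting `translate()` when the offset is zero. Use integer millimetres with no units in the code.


// leg_h = 439 - 37 = 402
translate([300, 371, 402]) cube([336, 330, 37]);
translate([300, 371, 0]) cube([30, 30, 402]);
translate([606, 371, 0]) cube([30, 30, 402]);
translate([300, 671, 0]) cube([30, 30, 402]);
translate([606, 671, 0]) cube([30, 30, 402]);


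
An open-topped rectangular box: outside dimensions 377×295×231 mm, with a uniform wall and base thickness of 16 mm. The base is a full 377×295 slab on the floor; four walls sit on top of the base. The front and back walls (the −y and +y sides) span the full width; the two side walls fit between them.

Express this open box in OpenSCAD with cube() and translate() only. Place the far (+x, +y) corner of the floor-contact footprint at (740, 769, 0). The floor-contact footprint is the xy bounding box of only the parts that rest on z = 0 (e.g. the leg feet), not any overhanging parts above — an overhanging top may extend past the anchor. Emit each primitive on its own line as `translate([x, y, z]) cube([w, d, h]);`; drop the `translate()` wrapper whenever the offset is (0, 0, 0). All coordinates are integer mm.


translate([363, 474, 0]) cube([377, 295, 16]);
translate([363, 474, 16]) cube([377, 16, 215]);
translate([363, 753, 16]) cube([377, 16, 215]);
translate([363, 490, 16]) cube([16, 263, 215]);
translate([724, 490, 16]) cube([16, 263, 215]);


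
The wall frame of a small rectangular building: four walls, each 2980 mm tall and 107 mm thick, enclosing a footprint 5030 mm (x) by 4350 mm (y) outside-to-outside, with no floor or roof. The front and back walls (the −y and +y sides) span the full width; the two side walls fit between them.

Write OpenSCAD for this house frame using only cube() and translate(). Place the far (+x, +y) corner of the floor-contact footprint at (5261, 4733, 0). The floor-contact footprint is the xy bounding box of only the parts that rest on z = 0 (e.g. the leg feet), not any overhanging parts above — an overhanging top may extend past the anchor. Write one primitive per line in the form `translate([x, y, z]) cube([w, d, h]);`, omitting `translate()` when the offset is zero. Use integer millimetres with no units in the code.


translate([231, 383, 0]) cube([5030, 107, 2980]);
translate([231, 4626, 0]) cube([5030, 107, 2980]);
translate([231, 490, 0]) cube([107, 4136, 2980]);
translate([5154, 490, 0]) cube([107, 4136, 2980]);


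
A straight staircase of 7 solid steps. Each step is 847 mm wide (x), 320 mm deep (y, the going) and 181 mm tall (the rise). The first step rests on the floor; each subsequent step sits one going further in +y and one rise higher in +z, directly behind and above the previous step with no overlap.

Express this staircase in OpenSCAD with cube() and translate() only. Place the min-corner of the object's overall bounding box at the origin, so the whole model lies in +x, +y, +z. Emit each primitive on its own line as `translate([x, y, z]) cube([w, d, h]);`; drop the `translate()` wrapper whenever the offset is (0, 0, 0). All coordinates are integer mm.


cube([847, 320, 181]);
translate([0, 320, 181]) cube([847, 320, 181]);
translate([0, 640, 362]) cube([847, 320, 181]);
translate([0, 960, 543]) cube([847, 320, 181]);
translate([0, 1280, 724]) cube([847, 320, 181]);
translate([0, 1600, 905]) cube([847, 320, 181]);
translate([0, 1920, 1086]) cube([847, 320, 181]);


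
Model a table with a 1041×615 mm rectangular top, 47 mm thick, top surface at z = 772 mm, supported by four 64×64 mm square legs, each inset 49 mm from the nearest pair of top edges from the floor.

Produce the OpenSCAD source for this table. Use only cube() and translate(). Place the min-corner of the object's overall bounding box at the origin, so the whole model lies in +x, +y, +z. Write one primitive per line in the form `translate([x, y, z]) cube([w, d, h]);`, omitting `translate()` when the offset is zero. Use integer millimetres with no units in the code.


// leg_h = 772 - 47 = 725
translate([0, 0, 725]) cube([1041, 615, 47]);
translate([49, 49, 0]) cube([64, 64, 725]);
translate([928, 49, 0]) cube([64, 64, 725]);
translate([49, 502, 0]) cube([64, 64, 725]);
translate([928, 502, 0]) cube([64, 64, 725]);
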